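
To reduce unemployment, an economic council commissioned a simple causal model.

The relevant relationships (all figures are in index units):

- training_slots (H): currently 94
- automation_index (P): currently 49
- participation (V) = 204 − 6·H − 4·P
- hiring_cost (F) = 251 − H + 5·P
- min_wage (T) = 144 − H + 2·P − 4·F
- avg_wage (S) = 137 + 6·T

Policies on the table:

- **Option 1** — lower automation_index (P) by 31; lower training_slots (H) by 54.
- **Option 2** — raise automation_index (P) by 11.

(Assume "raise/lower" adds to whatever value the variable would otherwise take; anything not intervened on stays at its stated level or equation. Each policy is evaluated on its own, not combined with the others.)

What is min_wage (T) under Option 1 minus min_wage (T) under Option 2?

594

Option 1 (P − 31, H − 54):
  H = 94 − 54 = 40
  P = 49 − 31 = 18
  F = 251 − 40 + 5·18 = 301
  T = 144 − 40 + 2·18 − 4·301 = -1064
Option 2 (P + 11):
  H = 94
  P = 49 + 11 = 60
  F = 251 − 94 + 5·60 = 457
  T = 144 − 94 + 2·60 − 4·457 = -1658
T: -1064 − (-1658) = 594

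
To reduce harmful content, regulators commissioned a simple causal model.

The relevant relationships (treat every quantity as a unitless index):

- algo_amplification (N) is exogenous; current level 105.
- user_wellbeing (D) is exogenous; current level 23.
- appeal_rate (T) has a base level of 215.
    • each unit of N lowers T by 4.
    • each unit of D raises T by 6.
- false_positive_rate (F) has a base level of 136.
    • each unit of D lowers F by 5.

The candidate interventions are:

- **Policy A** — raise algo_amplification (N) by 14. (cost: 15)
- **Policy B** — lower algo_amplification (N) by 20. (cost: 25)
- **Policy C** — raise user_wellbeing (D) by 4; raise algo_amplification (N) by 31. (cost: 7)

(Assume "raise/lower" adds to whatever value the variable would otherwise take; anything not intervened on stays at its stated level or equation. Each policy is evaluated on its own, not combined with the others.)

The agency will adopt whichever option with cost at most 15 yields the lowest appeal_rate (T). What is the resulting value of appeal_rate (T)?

-167

Policy A (N + 14):
  N = 105 + 14 = 119
  D = 23
  T = 215 − 4·119 + 6·23 = -123
Policy C (D + 4, N + 31):
  N = 105 + 31 = 136
  D = 23 + 4 = 27
  T = 215 − 4·136 + 6·27 = -167
Comparing — Policy A: T=-123, Policy C: T=-167. Lowest is -167 (Policy C).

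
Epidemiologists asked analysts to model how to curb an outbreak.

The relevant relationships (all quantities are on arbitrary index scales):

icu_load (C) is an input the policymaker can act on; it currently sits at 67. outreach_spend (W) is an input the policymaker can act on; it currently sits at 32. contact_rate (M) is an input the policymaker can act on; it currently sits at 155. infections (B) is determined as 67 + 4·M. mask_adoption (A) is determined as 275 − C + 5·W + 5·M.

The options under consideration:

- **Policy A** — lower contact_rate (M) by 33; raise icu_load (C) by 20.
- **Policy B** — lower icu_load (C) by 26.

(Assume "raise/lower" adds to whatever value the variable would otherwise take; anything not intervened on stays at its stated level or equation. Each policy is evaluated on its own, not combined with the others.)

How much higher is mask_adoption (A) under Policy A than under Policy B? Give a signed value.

Policy A (M − 33, C + 20):
  C = 67 + 20 = 87
  W = 32
  M = 155 − 33 = 122
  A = 275 − 87 + 5·32 + 5·122 = 958
Policy B (C − 26):
  C = 67 − 26 = 41
  W = 32
  M = 155
  A = 275 − 41 + 5·32 + 5·155 = 1169
A: 958 − 1169 = -211

-211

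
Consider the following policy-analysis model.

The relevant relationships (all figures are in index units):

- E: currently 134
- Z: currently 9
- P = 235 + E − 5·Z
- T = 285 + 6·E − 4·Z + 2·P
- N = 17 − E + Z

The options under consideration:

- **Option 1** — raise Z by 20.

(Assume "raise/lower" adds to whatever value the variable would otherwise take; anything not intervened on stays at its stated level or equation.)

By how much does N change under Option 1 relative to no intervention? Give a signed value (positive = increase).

Baseline:
  E = 134
  Z = 9
  N = 17 − 134 + 9 = -108
Option 1 (Z + 20):
  E = 134
  Z = 9 + 20 = 29
  N = 17 − 134 + 29 = -88
Change in N: -88 − (-108) = 20

20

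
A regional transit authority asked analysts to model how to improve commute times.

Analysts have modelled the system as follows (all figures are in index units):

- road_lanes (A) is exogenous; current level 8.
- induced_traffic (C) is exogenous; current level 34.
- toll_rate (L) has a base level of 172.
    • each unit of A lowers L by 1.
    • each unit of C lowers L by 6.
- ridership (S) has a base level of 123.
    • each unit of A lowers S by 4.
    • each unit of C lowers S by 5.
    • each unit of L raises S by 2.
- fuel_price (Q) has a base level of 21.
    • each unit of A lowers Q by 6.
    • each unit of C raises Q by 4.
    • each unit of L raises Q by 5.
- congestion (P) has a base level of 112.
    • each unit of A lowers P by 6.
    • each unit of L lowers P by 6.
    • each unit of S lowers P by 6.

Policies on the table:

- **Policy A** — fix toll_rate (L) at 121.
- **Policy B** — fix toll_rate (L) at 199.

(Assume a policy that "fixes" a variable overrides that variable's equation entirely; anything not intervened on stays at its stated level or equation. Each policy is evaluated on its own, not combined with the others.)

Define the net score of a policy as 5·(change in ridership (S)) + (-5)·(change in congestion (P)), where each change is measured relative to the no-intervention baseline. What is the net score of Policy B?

Baseline:
  A = 8
  C = 34
  L = 172 − 8 − 6·34 = -40
  S = 123 − 4·8 − 5·34 + 2·(-40) = -159
  P = 112 − 6·8 − 6·(-40) − 6·(-159) = 1258
Policy B (L := 199):
  A = 8
  C = 34
  L = 199
  S = 123 − 4·8 − 5·34 + 2·199 = 319
  P = 112 − 6·8 − 6·199 − 6·319 = -3044
ΔS = 319 − (-159) = 478; ΔP = -3044 − 1258 = -4302
Score = 5·478 + (-5)·(-4302) = 23900

23900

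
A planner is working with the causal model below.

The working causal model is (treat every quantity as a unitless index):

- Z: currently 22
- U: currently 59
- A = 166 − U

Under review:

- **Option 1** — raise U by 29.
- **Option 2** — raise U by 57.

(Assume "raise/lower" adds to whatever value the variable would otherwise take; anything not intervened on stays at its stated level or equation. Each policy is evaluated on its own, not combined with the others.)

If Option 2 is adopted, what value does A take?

Option 2 (U + 57):
  U = 59 + 57 = 116
  A = 166 − 116 = 50

50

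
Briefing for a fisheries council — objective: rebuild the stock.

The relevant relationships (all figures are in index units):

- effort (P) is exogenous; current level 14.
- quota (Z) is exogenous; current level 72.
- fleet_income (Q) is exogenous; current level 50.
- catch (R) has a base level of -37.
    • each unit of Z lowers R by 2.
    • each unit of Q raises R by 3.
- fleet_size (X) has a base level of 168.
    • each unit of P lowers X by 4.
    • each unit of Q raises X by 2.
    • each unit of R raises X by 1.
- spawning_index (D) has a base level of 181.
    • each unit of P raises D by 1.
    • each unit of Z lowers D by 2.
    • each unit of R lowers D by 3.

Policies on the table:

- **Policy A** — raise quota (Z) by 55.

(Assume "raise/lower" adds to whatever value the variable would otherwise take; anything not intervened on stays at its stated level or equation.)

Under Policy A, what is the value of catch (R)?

-141

Policy A (Z + 55):
  Z = 72 + 55 = 127
  Q = 50
  R = -37 − 2·127 + 3·50 = -141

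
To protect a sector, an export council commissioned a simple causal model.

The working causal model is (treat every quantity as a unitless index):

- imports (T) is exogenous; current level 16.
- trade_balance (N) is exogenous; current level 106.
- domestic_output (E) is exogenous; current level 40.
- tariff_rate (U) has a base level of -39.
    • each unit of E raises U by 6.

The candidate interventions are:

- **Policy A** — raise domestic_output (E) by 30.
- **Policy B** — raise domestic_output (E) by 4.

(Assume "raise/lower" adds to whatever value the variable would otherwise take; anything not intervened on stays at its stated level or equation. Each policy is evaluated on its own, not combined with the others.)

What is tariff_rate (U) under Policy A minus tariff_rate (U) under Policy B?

156

Policy A (E + 30):
  E = 40 + 30 = 70
  U = -39 + 6·70 = 381
Policy B (E + 4):
  E = 40 + 4 = 44
  U = -39 + 6·44 = 225
U: 381 − 225 = 156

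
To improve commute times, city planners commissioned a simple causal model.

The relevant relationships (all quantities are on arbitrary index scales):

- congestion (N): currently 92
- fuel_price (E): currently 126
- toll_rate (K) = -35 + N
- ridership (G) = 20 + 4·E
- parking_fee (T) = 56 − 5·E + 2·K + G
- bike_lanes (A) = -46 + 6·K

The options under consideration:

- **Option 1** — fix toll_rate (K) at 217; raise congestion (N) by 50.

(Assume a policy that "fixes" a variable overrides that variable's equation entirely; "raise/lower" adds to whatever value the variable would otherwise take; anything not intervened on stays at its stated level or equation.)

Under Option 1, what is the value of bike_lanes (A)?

Option 1 (K := 217, N + 50):
  N = 92 + 50 = 142
  K = 217
  A = -46 + 6·217 = 1256

1256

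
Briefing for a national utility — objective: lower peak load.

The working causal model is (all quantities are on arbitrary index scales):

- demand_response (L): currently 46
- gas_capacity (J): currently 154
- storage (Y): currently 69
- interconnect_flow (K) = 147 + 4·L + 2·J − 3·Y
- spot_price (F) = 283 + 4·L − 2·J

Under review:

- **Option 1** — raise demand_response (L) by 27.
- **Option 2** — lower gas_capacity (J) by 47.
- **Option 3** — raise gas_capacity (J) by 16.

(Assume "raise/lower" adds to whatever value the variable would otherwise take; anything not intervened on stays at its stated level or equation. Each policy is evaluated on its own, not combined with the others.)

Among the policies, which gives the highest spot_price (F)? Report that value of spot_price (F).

267

Option 1 (L + 27):
  L = 46 + 27 = 73
  J = 154
  F = 283 + 4·73 − 2·154 = 267
Option 2 (J − 47):
  L = 46
  J = 154 − 47 = 107
  F = 283 + 4·46 − 2·107 = 253
Option 3 (J + 16):
  L = 46
  J = 154 + 16 = 170
  F = 283 + 4·46 − 2·170 = 127
Comparing — Option 1: F=267, Option 2: F=253, Option 3: F=127. Highest is 267 (Option 1).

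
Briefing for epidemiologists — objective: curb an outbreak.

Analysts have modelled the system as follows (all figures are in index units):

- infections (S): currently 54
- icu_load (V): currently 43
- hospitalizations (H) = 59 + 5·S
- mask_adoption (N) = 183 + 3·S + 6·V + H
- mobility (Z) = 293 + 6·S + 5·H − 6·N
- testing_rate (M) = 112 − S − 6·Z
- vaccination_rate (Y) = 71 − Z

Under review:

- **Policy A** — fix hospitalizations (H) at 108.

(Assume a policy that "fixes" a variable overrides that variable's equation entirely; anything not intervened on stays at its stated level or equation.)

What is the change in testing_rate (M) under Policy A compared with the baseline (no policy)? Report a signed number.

-1326

Baseline:
  S = 54
  V = 43
  H = 59 + 5·54 = 329
  N = 183 + 3·54 + 6·43 + 329 = 932
  Z = 293 + 6·54 + 5·329 − 6·932 = -3330
  M = 112 − 54 − 6·(-3330) = 20038
Policy A (H := 108):
  S = 54
  V = 43
  H = 108
  N = 183 + 3·54 + 6·43 + 108 = 711
  Z = 293 + 6·54 + 5·108 − 6·711 = -3109
  M = 112 − 54 − 6·(-3109) = 18712
Change in M: 18712 − 20038 = -1326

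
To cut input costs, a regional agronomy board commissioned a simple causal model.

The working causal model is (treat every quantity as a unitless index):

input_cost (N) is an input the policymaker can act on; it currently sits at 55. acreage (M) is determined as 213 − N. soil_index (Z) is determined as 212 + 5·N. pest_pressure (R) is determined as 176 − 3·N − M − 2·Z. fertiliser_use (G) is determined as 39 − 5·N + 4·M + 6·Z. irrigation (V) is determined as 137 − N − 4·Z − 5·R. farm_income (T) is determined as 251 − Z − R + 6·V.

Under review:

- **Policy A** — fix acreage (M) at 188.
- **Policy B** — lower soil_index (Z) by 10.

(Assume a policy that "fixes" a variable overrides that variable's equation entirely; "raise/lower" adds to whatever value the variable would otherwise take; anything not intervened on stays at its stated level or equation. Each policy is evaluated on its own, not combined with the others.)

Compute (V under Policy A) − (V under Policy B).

210

Policy A (M := 188):
  N = 55
  M = 188
  Z = 212 + 5·55 = 487
  R = 176 − 3·55 − 188 − 2·487 = -1151
  V = 137 − 55 − 4·487 − 5·(-1151) = 3889
Policy B (Z − 10):
  N = 55
  M = 213 − 55 = 158
  Z = 212 + 5·55 (−10 from intervention) = 477
  R = 176 − 3·55 − 158 − 2·477 = -1101
  V = 137 − 55 − 4·477 − 5·(-1101) = 3679
V: 3889 − 3679 = 210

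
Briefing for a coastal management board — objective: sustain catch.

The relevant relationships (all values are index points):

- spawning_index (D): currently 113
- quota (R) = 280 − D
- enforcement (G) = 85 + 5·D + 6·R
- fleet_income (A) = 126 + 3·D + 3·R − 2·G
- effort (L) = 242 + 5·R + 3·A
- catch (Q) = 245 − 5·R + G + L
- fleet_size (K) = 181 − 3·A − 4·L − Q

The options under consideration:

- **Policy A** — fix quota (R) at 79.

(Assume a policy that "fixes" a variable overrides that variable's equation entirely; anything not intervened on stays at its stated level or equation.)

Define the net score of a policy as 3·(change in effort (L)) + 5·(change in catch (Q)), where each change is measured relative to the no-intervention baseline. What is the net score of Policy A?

15048

Baseline:
  D = 113
  R = 280 − 113 = 167
  G = 85 + 5·113 + 6·167 = 1652
  A = 126 + 3·113 + 3·167 − 2·1652 = -2338
  L = 242 + 5·167 + 3·(-2338) = -5937
  Q = 245 − 5·167 + 1652 + (-5937) = -4875
Policy A (R := 79):
  D = 113
  R = 79
  G = 85 + 5·113 + 6·79 = 1124
  A = 126 + 3·113 + 3·79 − 2·1124 = -1546
  L = 242 + 5·79 + 3·(-1546) = -4001
  Q = 245 − 5·79 + 1124 + (-4001) = -3027
ΔL = -4001 − (-5937) = 1936; ΔQ = -3027 − (-4875) = 1848
Score = 3·1936 + 5·1848 = 15048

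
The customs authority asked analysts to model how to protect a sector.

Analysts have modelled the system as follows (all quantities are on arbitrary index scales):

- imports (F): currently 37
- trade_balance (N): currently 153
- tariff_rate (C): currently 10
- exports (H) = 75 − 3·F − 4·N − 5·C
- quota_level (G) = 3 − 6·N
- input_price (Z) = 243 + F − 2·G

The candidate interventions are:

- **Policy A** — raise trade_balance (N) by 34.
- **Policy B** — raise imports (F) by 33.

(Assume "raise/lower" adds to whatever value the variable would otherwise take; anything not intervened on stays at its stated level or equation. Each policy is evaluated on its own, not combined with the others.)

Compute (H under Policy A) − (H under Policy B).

-37

Policy A (N + 34):
  F = 37
  N = 153 + 34 = 187
  C = 10
  H = 75 − 3·37 − 4·187 − 5·10 = -834
Policy B (F + 33):
  F = 37 + 33 = 70
  N = 153
  C = 10
  H = 75 − 3·70 − 4·153 − 5·10 = -797
H: -834 − (-797) = -37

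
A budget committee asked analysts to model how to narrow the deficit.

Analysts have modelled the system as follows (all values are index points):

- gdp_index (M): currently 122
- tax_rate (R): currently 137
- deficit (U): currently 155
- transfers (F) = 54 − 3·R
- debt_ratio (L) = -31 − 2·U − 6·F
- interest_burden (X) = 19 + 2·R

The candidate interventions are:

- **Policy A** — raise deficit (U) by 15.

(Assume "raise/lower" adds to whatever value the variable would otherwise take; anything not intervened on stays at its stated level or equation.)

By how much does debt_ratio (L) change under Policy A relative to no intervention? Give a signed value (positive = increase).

Baseline:
  R = 137
  U = 155
  F = 54 − 3·137 = -357
  L = -31 − 2·155 − 6·(-357) = 1801
Policy A (U + 15):
  R = 137
  U = 155 + 15 = 170
  F = 54 − 3·137 = -357
  L = -31 − 2·170 − 6·(-357) = 1771
Change in L: 1771 − 1801 = -30

-30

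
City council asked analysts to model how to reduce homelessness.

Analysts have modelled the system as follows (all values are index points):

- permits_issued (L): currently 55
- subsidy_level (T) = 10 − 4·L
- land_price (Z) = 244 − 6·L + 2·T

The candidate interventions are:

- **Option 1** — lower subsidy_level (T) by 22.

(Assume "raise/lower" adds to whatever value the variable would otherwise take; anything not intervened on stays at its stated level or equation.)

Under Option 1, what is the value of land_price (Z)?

-550

Option 1 (T − 22):
  L = 55
  T = 10 − 4·55 (−22 from intervention) = -232
  Z = 244 − 6·55 + 2·(-232) = -550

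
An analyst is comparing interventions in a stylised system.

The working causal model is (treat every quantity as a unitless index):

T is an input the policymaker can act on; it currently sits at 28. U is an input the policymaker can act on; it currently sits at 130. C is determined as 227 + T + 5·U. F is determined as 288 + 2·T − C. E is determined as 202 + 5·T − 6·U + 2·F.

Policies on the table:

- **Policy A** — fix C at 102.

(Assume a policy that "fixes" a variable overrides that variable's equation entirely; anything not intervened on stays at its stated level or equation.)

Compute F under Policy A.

Policy A (C := 102):
  T = 28
  U = 130
  C = 102
  F = 288 + 2·28 − 102 = 242

242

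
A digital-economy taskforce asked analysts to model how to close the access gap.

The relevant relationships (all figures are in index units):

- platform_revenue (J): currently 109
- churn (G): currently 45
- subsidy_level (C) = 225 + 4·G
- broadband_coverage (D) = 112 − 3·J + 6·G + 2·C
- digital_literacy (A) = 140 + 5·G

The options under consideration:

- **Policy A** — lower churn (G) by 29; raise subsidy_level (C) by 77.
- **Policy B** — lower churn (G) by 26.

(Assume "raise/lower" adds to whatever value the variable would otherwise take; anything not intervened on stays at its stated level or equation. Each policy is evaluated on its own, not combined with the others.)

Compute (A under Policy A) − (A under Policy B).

-15

Policy A (G − 29, C + 77):
  G = 45 − 29 = 16
  A = 140 + 5·16 = 220
Policy B (G − 26):
  G = 45 − 26 = 19
  A = 140 + 5·19 = 235
A: 220 − 235 = -15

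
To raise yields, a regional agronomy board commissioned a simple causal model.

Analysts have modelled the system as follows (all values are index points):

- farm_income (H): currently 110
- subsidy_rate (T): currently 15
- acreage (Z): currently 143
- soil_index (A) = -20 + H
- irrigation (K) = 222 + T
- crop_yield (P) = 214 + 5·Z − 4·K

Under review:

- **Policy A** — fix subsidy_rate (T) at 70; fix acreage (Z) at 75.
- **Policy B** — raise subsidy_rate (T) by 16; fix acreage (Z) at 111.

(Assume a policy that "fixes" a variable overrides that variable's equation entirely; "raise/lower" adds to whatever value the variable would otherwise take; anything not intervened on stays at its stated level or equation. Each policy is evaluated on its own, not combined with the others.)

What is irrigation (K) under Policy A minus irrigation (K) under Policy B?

Policy A (T := 70, Z := 75):
  T = 70
  K = 222 + 70 = 292
Policy B (T + 16, Z := 111):
  T = 15 + 16 = 31
  K = 222 + 31 = 253
K: 292 − 253 = 39

39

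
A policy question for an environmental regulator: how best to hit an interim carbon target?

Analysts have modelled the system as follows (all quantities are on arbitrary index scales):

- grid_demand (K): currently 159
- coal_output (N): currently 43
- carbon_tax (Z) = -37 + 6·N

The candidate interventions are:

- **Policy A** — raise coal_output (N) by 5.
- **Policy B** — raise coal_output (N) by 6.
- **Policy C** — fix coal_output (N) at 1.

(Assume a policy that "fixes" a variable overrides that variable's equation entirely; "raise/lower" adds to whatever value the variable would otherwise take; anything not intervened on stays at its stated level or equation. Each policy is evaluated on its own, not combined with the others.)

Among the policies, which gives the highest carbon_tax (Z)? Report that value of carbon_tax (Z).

Policy A (N + 5):
  N = 43 + 5 = 48
  Z = -37 + 6·48 = 251
Policy B (N + 6):
  N = 43 + 6 = 49
  Z = -37 + 6·49 = 257
Policy C (N := 1):
  N = 1
  Z = -37 + 6·1 = -31
Comparing — Policy A: Z=251, Policy B: Z=257, Policy C: Z=-31. Highest is 257 (Policy B).

257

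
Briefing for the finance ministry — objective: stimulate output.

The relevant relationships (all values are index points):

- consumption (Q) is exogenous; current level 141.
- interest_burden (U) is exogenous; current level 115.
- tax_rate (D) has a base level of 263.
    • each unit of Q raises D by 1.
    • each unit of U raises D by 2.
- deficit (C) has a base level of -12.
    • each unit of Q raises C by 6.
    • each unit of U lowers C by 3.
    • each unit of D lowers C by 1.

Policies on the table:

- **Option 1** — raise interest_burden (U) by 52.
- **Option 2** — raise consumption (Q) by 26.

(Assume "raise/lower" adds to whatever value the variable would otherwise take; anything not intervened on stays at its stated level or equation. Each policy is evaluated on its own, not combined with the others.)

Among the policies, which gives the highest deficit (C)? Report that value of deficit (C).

-15

Option 1 (U + 52):
  Q = 141
  U = 115 + 52 = 167
  D = 263 + 141 + 2·167 = 738
  C = -12 + 6·141 − 3·167 − 738 = -405
Option 2 (Q + 26):
  Q = 141 + 26 = 167
  U = 115
  D = 263 + 167 + 2·115 = 660
  C = -12 + 6·167 − 3·115 − 660 = -15
Comparing — Option 1: C=-405, Option 2: C=-15. Highest is -15 (Option 2).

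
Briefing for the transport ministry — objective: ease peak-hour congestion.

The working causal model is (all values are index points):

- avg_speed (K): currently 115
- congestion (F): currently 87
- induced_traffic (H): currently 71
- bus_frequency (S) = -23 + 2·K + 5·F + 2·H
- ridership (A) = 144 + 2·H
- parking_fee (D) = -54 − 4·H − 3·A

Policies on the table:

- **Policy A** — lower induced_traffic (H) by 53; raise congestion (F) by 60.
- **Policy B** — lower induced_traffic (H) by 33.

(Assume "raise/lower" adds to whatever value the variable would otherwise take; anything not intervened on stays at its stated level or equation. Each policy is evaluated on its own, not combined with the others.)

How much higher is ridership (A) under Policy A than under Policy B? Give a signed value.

-40

Policy A (H − 53, F + 60):
  H = 71 − 53 = 18
  A = 144 + 2·18 = 180
Policy B (H − 33):
  H = 71 − 33 = 38
  A = 144 + 2·38 = 220
A: 180 − 220 = -40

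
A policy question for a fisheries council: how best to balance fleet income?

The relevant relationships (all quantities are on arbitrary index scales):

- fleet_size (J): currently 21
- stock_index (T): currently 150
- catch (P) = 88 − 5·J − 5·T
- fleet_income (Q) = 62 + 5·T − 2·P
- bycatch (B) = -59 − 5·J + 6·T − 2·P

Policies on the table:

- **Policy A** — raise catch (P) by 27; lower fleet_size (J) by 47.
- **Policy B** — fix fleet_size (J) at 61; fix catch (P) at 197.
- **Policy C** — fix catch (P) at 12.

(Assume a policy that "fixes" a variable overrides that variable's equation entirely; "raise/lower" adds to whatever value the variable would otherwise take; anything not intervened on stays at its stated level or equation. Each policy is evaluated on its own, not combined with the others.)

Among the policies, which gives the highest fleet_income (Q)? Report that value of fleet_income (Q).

1822

Policy A (P + 27, J − 47):
  J = 21 − 47 = -26
  T = 150
  P = 88 − 5·(-26) − 5·150 (+27 from intervention) = -505
  Q = 62 + 5·150 − 2·(-505) = 1822
Policy B (J := 61, P := 197):
  J = 61
  T = 150
  P = 197
  Q = 62 + 5·150 − 2·197 = 418
Policy C (P := 12):
  J = 21
  T = 150
  P = 12
  Q = 62 + 5·150 − 2·12 = 788
Comparing — Policy A: Q=1822, Policy B: Q=418, Policy C: Q=788. Highest is 1822 (Policy A).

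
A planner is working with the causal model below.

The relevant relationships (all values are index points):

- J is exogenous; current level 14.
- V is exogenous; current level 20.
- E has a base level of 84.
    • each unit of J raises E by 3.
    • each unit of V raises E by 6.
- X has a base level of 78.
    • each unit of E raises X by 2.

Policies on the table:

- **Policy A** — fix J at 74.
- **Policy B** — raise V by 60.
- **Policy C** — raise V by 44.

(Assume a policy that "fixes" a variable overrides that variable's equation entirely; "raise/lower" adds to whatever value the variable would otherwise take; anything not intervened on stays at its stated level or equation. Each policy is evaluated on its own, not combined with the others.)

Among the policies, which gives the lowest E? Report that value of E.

Policy A (J := 74):
  J = 74
  V = 20
  E = 84 + 3·74 + 6·20 = 426
Policy B (V + 60):
  J = 14
  V = 20 + 60 = 80
  E = 84 + 3·14 + 6·80 = 606
Policy C (V + 44):
  J = 14
  V = 20 + 44 = 64
  E = 84 + 3·14 + 6·64 = 510
Comparing — Policy A: E=426, Policy B: E=606, Policy C: E=510. Lowest is 426 (Policy A).

426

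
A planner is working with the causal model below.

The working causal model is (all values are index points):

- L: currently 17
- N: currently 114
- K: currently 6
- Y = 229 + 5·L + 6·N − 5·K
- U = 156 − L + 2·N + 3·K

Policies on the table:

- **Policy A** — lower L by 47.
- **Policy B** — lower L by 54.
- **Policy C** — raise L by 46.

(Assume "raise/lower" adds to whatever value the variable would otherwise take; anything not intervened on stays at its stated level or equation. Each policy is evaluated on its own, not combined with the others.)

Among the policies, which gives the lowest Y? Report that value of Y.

698

Policy A (L − 47):
  L = 17 − 47 = -30
  N = 114
  K = 6
  Y = 229 + 5·(-30) + 6·114 − 5·6 = 733
Policy B (L − 54):
  L = 17 − 54 = -37
  N = 114
  K = 6
  Y = 229 + 5·(-37) + 6·114 − 5·6 = 698
Policy C (L + 46):
  L = 17 + 46 = 63
  N = 114
  K = 6
  Y = 229 + 5·63 + 6·114 − 5·6 = 1198
Comparing — Policy A: Y=733, Policy B: Y=698, Policy C: Y=1198. Lowest is 698 (Policy B).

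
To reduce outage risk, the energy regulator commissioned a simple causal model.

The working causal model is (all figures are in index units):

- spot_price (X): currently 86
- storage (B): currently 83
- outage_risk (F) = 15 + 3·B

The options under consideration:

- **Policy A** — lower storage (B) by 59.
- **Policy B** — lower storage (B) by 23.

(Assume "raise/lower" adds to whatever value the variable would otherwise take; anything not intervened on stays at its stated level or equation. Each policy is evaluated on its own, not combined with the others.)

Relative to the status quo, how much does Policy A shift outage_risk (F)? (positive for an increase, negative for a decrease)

Baseline:
  B = 83
  F = 15 + 3·83 = 264
Policy A (B − 59):
  B = 83 − 59 = 24
  F = 15 + 3·24 = 87
Change in F: 87 − 264 = -177

-177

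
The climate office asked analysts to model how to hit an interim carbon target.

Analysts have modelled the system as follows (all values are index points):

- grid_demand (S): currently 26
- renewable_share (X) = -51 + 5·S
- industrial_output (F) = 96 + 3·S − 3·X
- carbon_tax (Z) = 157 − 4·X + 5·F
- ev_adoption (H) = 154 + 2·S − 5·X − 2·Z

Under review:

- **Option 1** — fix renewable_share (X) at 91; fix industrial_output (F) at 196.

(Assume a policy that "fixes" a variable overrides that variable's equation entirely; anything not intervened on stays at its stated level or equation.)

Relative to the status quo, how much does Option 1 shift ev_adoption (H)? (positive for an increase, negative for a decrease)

Baseline:
  S = 26
  X = -51 + 5·26 = 79
  F = 96 + 3·26 − 3·79 = -63
  Z = 157 − 4·79 + 5·(-63) = -474
  H = 154 + 2·26 − 5·79 − 2·(-474) = 759
Option 1 (X := 91, F := 196):
  S = 26
  X = 91
  F = 196
  Z = 157 − 4·91 + 5·196 = 773
  H = 154 + 2·26 − 5·91 − 2·773 = -1795
Change in H: -1795 − 759 = -2554

-2554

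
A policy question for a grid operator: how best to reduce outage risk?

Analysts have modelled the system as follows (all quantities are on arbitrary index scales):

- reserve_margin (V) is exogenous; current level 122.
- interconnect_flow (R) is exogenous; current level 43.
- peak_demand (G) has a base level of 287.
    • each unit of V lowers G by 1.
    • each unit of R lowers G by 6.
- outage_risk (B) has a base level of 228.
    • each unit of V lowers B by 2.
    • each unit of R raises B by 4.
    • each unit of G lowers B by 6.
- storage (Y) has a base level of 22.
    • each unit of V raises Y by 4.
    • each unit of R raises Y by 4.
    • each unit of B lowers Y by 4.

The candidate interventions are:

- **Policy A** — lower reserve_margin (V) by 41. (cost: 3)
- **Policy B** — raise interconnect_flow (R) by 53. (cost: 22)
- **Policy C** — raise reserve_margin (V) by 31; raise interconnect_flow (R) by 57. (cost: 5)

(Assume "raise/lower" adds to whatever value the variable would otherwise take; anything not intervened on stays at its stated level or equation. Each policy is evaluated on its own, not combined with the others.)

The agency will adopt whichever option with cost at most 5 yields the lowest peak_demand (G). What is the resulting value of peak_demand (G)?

-466

Policy A (V − 41):
  V = 122 − 41 = 81
  R = 43
  G = 287 − 81 − 6·43 = -52
Policy C (V + 31, R + 57):
  V = 122 + 31 = 153
  R = 43 + 57 = 100
  G = 287 − 153 − 6·100 = -466
Comparing — Policy A: G=-52, Policy C: G=-466. Lowest is -466 (Policy C).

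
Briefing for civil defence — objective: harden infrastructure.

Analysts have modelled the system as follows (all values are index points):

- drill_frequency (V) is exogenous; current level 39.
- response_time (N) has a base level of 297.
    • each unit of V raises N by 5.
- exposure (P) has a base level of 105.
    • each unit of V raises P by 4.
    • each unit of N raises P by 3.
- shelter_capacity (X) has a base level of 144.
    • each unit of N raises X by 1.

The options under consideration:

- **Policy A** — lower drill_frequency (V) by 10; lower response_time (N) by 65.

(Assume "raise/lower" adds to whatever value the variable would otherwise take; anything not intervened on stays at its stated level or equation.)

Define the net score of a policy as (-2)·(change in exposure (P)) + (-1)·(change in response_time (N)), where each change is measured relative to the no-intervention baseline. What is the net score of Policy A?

885

Baseline:
  V = 39
  N = 297 + 5·39 = 492
  P = 105 + 4·39 + 3·492 = 1737
Policy A (V − 10, N − 65):
  V = 39 − 10 = 29
  N = 297 + 5·29 (−65 from intervention) = 377
  P = 105 + 4·29 + 3·377 = 1352
ΔP = 1352 − 1737 = -385; ΔN = 377 − 492 = -115
Score = (-2)·(-385) + (-1)·(-115) = 885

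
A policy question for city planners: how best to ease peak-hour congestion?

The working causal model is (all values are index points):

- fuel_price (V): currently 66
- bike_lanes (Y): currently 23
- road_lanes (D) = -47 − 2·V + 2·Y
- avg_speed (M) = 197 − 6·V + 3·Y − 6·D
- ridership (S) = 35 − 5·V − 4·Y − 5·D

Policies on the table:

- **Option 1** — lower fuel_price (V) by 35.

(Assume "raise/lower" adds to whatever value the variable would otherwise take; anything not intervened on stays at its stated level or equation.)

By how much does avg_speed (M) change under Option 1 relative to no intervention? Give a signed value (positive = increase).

Baseline:
  V = 66
  Y = 23
  D = -47 − 2·66 + 2·23 = -133
  M = 197 − 6·66 + 3·23 − 6·(-133) = 668
Option 1 (V − 35):
  V = 66 − 35 = 31
  Y = 23
  D = -47 − 2·31 + 2·23 = -63
  M = 197 − 6·31 + 3·23 − 6·(-63) = 458
Change in M: 458 − 668 = -210

-210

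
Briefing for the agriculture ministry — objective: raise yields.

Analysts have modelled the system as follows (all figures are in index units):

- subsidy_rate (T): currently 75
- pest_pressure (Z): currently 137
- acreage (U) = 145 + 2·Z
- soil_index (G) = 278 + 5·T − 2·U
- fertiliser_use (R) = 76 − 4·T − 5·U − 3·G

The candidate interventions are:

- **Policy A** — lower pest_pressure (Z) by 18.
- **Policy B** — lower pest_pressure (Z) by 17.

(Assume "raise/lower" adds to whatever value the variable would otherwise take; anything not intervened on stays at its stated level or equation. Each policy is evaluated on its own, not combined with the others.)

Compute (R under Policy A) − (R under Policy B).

Policy A (Z − 18):
  T = 75
  Z = 137 − 18 = 119
  U = 145 + 2·119 = 383
  G = 278 + 5·75 − 2·383 = -113
  R = 76 − 4·75 − 5·383 − 3·(-113) = -1800
Policy B (Z − 17):
  T = 75
  Z = 137 − 17 = 120
  U = 145 + 2·120 = 385
  G = 278 + 5·75 − 2·385 = -117
  R = 76 − 4·75 − 5·385 − 3·(-117) = -1798
R: -1800 − (-1798) = -2

-2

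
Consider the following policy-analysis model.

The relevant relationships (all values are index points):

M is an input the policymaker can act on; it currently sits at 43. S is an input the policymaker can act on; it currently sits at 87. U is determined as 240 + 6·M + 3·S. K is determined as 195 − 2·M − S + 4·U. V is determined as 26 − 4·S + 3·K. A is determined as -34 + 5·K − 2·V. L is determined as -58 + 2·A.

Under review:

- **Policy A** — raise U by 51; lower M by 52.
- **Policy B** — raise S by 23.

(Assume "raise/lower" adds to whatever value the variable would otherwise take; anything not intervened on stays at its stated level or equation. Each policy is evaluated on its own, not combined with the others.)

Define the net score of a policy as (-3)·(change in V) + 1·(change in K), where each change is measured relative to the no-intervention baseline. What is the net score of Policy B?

Baseline:
  M = 43
  S = 87
  U = 240 + 6·43 + 3·87 = 759
  K = 195 − 2·43 − 87 + 4·759 = 3058
  V = 26 − 4·87 + 3·3058 = 8852
Policy B (S + 23):
  M = 43
  S = 87 + 23 = 110
  U = 240 + 6·43 + 3·110 = 828
  K = 195 − 2·43 − 110 + 4·828 = 3311
  V = 26 − 4·110 + 3·3311 = 9519
ΔV = 9519 − 8852 = 667; ΔK = 3311 − 3058 = 253
Score = (-3)·667 + 1·253 = -1748

-1748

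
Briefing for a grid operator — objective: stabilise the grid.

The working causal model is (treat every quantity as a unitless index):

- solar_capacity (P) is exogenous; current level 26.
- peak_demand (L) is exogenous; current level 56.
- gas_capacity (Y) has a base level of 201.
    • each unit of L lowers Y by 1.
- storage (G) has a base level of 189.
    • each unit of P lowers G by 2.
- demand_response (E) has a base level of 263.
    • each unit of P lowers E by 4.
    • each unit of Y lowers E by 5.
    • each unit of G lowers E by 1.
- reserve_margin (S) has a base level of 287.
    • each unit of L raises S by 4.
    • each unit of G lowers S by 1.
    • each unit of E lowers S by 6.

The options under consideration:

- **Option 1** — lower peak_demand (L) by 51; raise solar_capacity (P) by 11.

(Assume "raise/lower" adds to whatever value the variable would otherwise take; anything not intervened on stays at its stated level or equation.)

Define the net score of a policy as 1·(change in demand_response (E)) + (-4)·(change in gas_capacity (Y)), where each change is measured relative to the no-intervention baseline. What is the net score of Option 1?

Baseline:
  P = 26
  L = 56
  Y = 201 − 56 = 145
  G = 189 − 2·26 = 137
  E = 263 − 4·26 − 5·145 − 137 = -703
Option 1 (L − 51, P + 11):
  P = 26 + 11 = 37
  L = 56 − 51 = 5
  Y = 201 − 5 = 196
  G = 189 − 2·37 = 115
  E = 263 − 4·37 − 5·196 − 115 = -980
ΔE = -980 − (-703) = -277; ΔY = 196 − 145 = 51
Score = 1·(-277) + (-4)·51 = -481

-481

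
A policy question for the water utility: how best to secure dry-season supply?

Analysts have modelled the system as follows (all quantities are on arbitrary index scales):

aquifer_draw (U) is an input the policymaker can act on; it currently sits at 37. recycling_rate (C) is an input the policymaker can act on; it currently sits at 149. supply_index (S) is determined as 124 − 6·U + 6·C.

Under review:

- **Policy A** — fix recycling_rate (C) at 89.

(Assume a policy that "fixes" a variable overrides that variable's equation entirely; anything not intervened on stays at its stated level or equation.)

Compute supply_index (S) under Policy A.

436

Policy A (C := 89):
  U = 37
  C = 89
  S = 124 − 6·37 + 6·89 = 436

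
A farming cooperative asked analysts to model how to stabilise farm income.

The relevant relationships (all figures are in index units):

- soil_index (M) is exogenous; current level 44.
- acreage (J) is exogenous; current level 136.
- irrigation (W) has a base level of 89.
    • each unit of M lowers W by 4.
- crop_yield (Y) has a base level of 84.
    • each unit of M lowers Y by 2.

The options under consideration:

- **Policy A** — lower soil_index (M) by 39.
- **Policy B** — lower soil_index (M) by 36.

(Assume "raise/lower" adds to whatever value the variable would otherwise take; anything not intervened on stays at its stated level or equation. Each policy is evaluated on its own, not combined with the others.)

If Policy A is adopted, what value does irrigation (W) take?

69

Policy A (M − 39):
  M = 44 − 39 = 5
  W = 89 − 4·5 = 69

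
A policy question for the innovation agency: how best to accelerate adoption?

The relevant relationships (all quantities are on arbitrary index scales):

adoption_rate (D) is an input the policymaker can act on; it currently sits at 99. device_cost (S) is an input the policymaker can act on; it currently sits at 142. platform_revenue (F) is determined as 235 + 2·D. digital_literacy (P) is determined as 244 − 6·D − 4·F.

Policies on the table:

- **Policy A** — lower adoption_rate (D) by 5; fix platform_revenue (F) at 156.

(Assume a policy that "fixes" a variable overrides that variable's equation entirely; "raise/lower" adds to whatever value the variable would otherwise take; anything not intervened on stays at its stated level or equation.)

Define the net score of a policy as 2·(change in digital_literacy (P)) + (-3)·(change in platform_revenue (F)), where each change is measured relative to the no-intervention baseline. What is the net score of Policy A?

3107

Baseline:
  D = 99
  F = 235 + 2·99 = 433
  P = 244 − 6·99 − 4·433 = -2082
Policy A (D − 5, F := 156):
  D = 99 − 5 = 94
  F = 156
  P = 244 − 6·94 − 4·156 = -944
ΔP = -944 − (-2082) = 1138; ΔF = 156 − 433 = -277
Score = 2·1138 + (-3)·(-277) = 3107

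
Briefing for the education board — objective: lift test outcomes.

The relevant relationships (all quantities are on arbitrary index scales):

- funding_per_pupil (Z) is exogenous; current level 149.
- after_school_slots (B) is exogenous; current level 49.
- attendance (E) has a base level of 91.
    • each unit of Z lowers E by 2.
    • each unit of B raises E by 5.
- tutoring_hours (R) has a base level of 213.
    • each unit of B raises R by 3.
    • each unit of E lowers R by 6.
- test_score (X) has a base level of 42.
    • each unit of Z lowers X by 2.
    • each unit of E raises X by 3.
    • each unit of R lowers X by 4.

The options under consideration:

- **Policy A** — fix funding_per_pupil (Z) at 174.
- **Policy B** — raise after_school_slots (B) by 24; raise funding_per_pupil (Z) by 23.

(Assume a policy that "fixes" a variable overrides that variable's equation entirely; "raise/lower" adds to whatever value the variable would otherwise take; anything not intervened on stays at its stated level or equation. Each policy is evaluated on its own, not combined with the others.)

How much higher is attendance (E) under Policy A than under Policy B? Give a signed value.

Policy A (Z := 174):
  Z = 174
  B = 49
  E = 91 − 2·174 + 5·49 = -12
Policy B (B + 24, Z + 23):
  Z = 149 + 23 = 172
  B = 49 + 24 = 73
  E = 91 − 2·172 + 5·73 = 112
E: -12 − 112 = -124

-124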